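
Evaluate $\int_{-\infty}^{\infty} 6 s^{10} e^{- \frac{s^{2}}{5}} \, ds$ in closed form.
$\frac{8859375 \sqrt{5} \sqrt{\pi}}{16}$

Start from the elementary integral
$$J(a) = \int_{-\infty}^{\infty} 6 e^{- a s^{2}} \, ds = \frac{6 \sqrt{\pi}}{\sqrt{a}}.$$

Differentiating under the integral sign brings down a factor of $(-s^2)$:
$$\frac{dJ}{da} = \int_{-\infty}^{\infty} - 6 s^{2} e^{- a s^{2}} \, ds = - \frac{3 \sqrt{\pi}}{a^{\frac{3}{2}}}.$$

Repeating $5$ times in total — each differentiation brings down another $(-s^2)$ — gives
$$\frac{d^{5}J}{da^{5}} = \int_{-\infty}^{\infty} - 6 s^{10} e^{- a s^{2}} \, ds = - \frac{2835 \sqrt{\pi}}{16 a^{\frac{11}{2}}},$$
and the integrand here is $(-1)^{5}$ times the target integrand, so $I = (-1)^{5}\,\frac{d^{5}J}{da^{5}} = \frac{2835 \sqrt{\pi}}{16 a^{\frac{11}{2}}}$.

Setting $a = \frac{1}{5}$:
$$I = \frac{8859375 \sqrt{5} \sqrt{\pi}}{16}.$$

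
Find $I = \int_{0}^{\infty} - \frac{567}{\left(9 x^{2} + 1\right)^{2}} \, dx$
$- \frac{189 \pi}{4}$

Begin with the known result
$$J(a) = \int_{0}^{\infty} - \frac{7}{a^{2} + x^{2}} \, dx = - \frac{7 \pi}{2 a}.$$

Differentiating under the integral sign with respect to $a$,
$$\frac{dJ}{da} = \int_{0}^{\infty} \frac{14 a}{\left(a^{2} + x^{2}\right)^{2}} \, dx = \frac{7 \pi}{2 a^{2}},$$
so $\int_{0}^{\infty} - \frac{7}{\left(a^{2} + x^{2}\right)^{2}} \, dx = - \frac{7 \pi}{4 a^{3}}$.

Setting $a = \frac{1}{3}$:
$$I = - \frac{189 \pi}{4}.$$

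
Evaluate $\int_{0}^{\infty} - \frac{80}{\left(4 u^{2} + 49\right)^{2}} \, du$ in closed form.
$- \frac{10 \pi}{343}$

Recall the elementary integral
$$J(a) = \int_{0}^{\infty} - \frac{5}{a^{2} + u^{2}} \, du = - \frac{5 \pi}{2 a}.$$

Differentiating under the integral sign with respect to $a$,
$$\frac{dJ}{da} = \int_{0}^{\infty} \frac{10 a}{\left(a^{2} + u^{2}\right)^{2}} \, du = \frac{5 \pi}{2 a^{2}},$$
so $\int_{0}^{\infty} - \frac{5}{\left(a^{2} + u^{2}\right)^{2}} \, du = - \frac{5 \pi}{4 a^{3}}$.

Setting $a = \frac{7}{2}$:
$$I = - \frac{10 \pi}{343}.$$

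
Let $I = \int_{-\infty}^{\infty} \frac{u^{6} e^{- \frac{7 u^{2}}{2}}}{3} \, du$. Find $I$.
$\frac{5 \sqrt{14} \sqrt{\pi}}{2401}$

Begin with the known integral
$$J(a) = \int_{-\infty}^{\infty} \frac{e^{- a u^{2}}}{3} \, du = \frac{\sqrt{\pi}}{3 \sqrt{a}}.$$

Differentiating under the integral sign brings down a factor of $(-u^2)$:
$$\frac{dJ}{da} = \int_{-\infty}^{\infty} - \frac{u^{2} e^{- a u^{2}}}{3} \, du = - \frac{\sqrt{\pi}}{6 a^{\frac{3}{2}}}.$$

Repeating $3$ times in total — each differentiation brings down another $(-u^2)$ — gives
$$\frac{d^{3}J}{da^{3}} = \int_{-\infty}^{\infty} - \frac{u^{6} e^{- a u^{2}}}{3} \, du = - \frac{5 \sqrt{\pi}}{8 a^{\frac{7}{2}}},$$
and the integrand here is $(-1)^{3}$ times the target integrand, so $I = (-1)^{3}\,\frac{d^{3}J}{da^{3}} = \frac{5 \sqrt{\pi}}{8 a^{\frac{7}{2}}}$.

Setting $a = \frac{7}{2}$:
$$I = \frac{5 \sqrt{14} \sqrt{\pi}}{2401}.$$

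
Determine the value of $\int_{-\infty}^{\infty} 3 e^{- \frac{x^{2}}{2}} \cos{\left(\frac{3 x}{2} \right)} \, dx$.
$\frac{3 \sqrt{2} \sqrt{\pi}}{e^{\frac{9}{8}}}$

Treat the cosine frequency as a parameter and define $I(b) = \int_{-\infty}^{\infty} 3 e^{- \frac{x^{2}}{2}} \cos{\left(b x \right)} \, dx$.

Differentiating under the integral sign,
$$I'(b) = \int_{-\infty}^{\infty} - 3 x e^{- \frac{x^{2}}{2}} \sin{\left(b x \right)} \, dx.$$

Integrate $\int_{-\infty}^{\infty} x \sin(b x)\, e^{- \frac{x^{2}}{2}}\, dx$ by parts with $u = \sin(b x)$ and $dv = x\, e^{- \frac{x^{2}}{2}}\, dx$, giving $v = - e^{- \frac{x^{2}}{2}}$. The boundary term vanishes and
$$\int_{-\infty}^{\infty} x \sin(b x)\, e^{- \frac{x^{2}}{2}}\, dx = b \int_{-\infty}^{\infty} \cos(b x)\, e^{- \frac{x^{2}}{2}}\, dx,$$
so $I'(b) = - b\, I(b)$.

This is a separable first-order ODE; solving with the initial condition $I(0) = \int_{-\infty}^{\infty} 3 e^{- \frac{x^{2}}{2}}\,dx = 3 \sqrt{2} \sqrt{\pi}$ gives
$$I(b) = 3 \sqrt{2} \sqrt{\pi} e^{- \frac{b^{2}}{2}}.$$

Setting $b = \frac{3}{2}$:
$$I = \frac{3 \sqrt{2} \sqrt{\pi}}{e^{\frac{9}{8}}}.$$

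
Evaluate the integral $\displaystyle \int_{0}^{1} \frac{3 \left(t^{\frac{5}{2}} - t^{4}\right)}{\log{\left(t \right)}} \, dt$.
$\log{\left(\frac{343}{1000} \right)}$

Consider the one-parameter family: let $I(a) = \int_{0}^{1} \frac{3 \left(- t^{4} + t^{a}\right)}{\log{\left(t \right)}} \, dt$.

Since $\dfrac{\partial}{\partial a}\,t^{a} = t^{a} \ln t$, the $\ln t$ in the denominator cancels and
$$\frac{dI}{da} = \int_{0}^{1} 3 t^{a} \, dt = 3 \left[\frac{t^{a+1}}{a+1}\right]_0^1 = \frac{3}{a + 1}.$$

Integrating with respect to $a$ gives $I(a) = \log{\left(\frac{\left(a + 1\right)^{3}}{125} \right)} + C$.

At $a = 4$ the integrand is identically $0$, so $I(4) = 0$. The closed form gives $0$, hence $C = 0$.

Setting $a = \frac{5}{2}$:
$$I = \log{\left(\frac{343}{1000} \right)}.$$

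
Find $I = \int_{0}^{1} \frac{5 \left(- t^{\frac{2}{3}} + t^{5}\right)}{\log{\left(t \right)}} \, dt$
$\log{\left(\frac{1889568}{3125} \right)}$

Introduce a parameter $a$ in the exponent: let $I(a) = \int_{0}^{1} \frac{5 \left(- t^{\frac{2}{3}} + t^{a}\right)}{\log{\left(t \right)}} \, dt$.

Since $\dfrac{\partial}{\partial a}\,t^{a} = t^{a} \ln t$, the $\ln t$ in the denominator cancels and
$$\frac{dI}{da} = \int_{0}^{1} 5 t^{a} \, dt = 5 \left[\frac{t^{a+1}}{a+1}\right]_0^1 = \frac{5}{a + 1}.$$

Integrating with respect to $a$ gives $I(a) = \log{\left(\frac{243 \left(a + 1\right)^{5}}{3125} \right)} + C$.

At $a = \frac{2}{3}$ the integrand is identically $0$, so $I(\frac{2}{3}) = 0$. The closed form gives $0$, hence $C = 0$.

Setting $a = 5$:
$$I = \log{\left(\frac{1889568}{3125} \right)}.$$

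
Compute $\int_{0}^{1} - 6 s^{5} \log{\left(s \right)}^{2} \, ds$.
$- \frac{1}{18}$

Begin with the known integral
$$J(a) = \int_{0}^{1} - 6 s^{a} \, ds = - \frac{6}{a + 1}.$$

Differentiating under the integral sign brings down a factor of $\ln s$:
$$\frac{dJ}{da} = \int_{0}^{1} - 6 s^{a} \log{\left(s \right)} \, ds = \frac{6}{\left(a + 1\right)^{2}}.$$

Repeating twice in total — each differentiation brings down another $\ln s$ — gives
$$\frac{d^{2}J}{da^{2}} = \int_{0}^{1} - 6 s^{a} \log{\left(s \right)}^{2} \, ds = - \frac{12}{\left(a + 1\right)^{3}},$$
and the integrand here is exactly the target integrand, so $I = - \frac{12}{\left(a + 1\right)^{3}}$.

Setting $a = 5$:
$$I = - \frac{1}{18}.$$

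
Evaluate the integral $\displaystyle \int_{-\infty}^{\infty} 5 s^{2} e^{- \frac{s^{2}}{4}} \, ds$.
$20 \sqrt{\pi}$

Consider the simpler parametrised integral
$$J(a) = \int_{-\infty}^{\infty} 5 e^{- a s^{2}} \, ds = \frac{5 \sqrt{\pi}}{\sqrt{a}}.$$

Differentiating under the integral sign brings down a factor of $(-s^2)$:
$$\frac{dJ}{da} = \int_{-\infty}^{\infty} - 5 s^{2} e^{- a s^{2}} \, ds = - \frac{5 \sqrt{\pi}}{2 a^{\frac{3}{2}}}.$$

The integral on the left is $-I$, so $I = \frac{5 \sqrt{\pi}}{2 a^{\frac{3}{2}}}$.

Setting $a = \frac{1}{4}$:
$$I = 20 \sqrt{\pi}.$$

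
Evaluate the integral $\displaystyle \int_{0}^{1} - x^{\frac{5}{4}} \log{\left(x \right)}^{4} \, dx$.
$- \frac{8192}{19683}$

Consider the simpler parametrised integral
$$J(a) = \int_{0}^{1} - x^{a} \, dx = - \frac{1}{a + 1}.$$

Differentiating under the integral sign brings down a factor of $\ln x$:
$$\frac{dJ}{da} = \int_{0}^{1} - x^{a} \log{\left(x \right)} \, dx = \frac{1}{\left(a + 1\right)^{2}}.$$

Repeating $4$ times in total — each differentiation brings down another $\ln x$ — gives
$$\frac{d^{4}J}{da^{4}} = \int_{0}^{1} - x^{a} \log{\left(x \right)}^{4} \, dx = - \frac{24}{\left(a + 1\right)^{5}},$$
and the integrand here is exactly the target integrand, so $I = - \frac{24}{\left(a + 1\right)^{5}}$.

Setting $a = \frac{5}{4}$:
$$I = - \frac{8192}{19683}.$$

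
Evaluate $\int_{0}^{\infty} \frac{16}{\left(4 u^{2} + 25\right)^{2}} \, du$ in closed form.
$\frac{2 \pi}{125}$

Begin with the known result
$$J(a) = \int_{0}^{\infty} \frac{1}{a^{2} + u^{2}} \, du = \frac{\pi}{2 a}.$$

Differentiating under the integral sign with respect to $a$,
$$\frac{dJ}{da} = \int_{0}^{\infty} - \frac{2 a}{\left(a^{2} + u^{2}\right)^{2}} \, du = - \frac{\pi}{2 a^{2}},$$
so $\int_{0}^{\infty} \frac{1}{\left(a^{2} + u^{2}\right)^{2}} \, du = \frac{\pi}{4 a^{3}}$.

Setting $a = \frac{5}{2}$:
$$I = \frac{2 \pi}{125}.$$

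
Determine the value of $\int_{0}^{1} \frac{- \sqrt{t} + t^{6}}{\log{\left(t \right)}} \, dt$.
$\log{\left(\frac{14}{3} \right)}$

Introduce a parameter $a$ in the exponent: let $I(a) = \int_{0}^{1} \frac{- \sqrt{t} + t^{a}}{\log{\left(t \right)}} \, dt$.

Since $\dfrac{\partial}{\partial a}\,t^{a} = t^{a} \ln t$, the $\ln t$ in the denominator cancels and
$$\frac{dI}{da} = \int_{0}^{1} t^{a} \, dt = \left[\frac{t^{a+1}}{a+1}\right]_0^1 = \frac{1}{a + 1}.$$

Integrating with respect to $a$ gives $I(a) = \log{\left(\frac{2 a}{3} + \frac{2}{3} \right)} + C$.

At $a = \frac{1}{2}$ the integrand is identically $0$, so $I(\frac{1}{2}) = 0$. The closed form gives $0$, hence $C = 0$.

Setting $a = 6$:
$$I = \log{\left(\frac{14}{3} \right)}.$$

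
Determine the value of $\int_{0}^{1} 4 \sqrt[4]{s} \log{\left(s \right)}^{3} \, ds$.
$- \frac{6144}{625}$

Consider the simpler parametrised integral
$$J(a) = \int_{0}^{1} 4 s^{a} \, ds = \frac{4}{a + 1}.$$

Differentiating under the integral sign brings down a factor of $\ln s$:
$$\frac{dJ}{da} = \int_{0}^{1} 4 s^{a} \log{\left(s \right)} \, ds = - \frac{4}{\left(a + 1\right)^{2}}.$$

Repeating $3$ times in total — each differentiation brings down another $\ln s$ — gives
$$\frac{d^{3}J}{da^{3}} = \int_{0}^{1} 4 s^{a} \log{\left(s \right)}^{3} \, ds = - \frac{24}{\left(a + 1\right)^{4}},$$
and the integrand here is exactly the target integrand, so $I = - \frac{24}{\left(a + 1\right)^{4}}$.

Setting $a = \frac{1}{4}$:
$$I = - \frac{6144}{625}.$$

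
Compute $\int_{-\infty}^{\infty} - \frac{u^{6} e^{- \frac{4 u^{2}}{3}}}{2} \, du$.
$- \frac{405 \sqrt{3} \sqrt{\pi}}{2048}$

Start from the elementary integral
$$J(a) = \int_{-\infty}^{\infty} - \frac{e^{- a u^{2}}}{2} \, du = - \frac{\sqrt{\pi}}{2 \sqrt{a}}.$$

Differentiating under the integral sign brings down a factor of $(-u^2)$:
$$\frac{dJ}{da} = \int_{-\infty}^{\infty} \frac{u^{2} e^{- a u^{2}}}{2} \, du = \frac{\sqrt{\pi}}{4 a^{\frac{3}{2}}}.$$

Repeating $3$ times in total — each differentiation brings down another $(-u^2)$ — gives
$$\frac{d^{3}J}{da^{3}} = \int_{-\infty}^{\infty} \frac{u^{6} e^{- a u^{2}}}{2} \, du = \frac{15 \sqrt{\pi}}{16 a^{\frac{7}{2}}},$$
and the integrand here is $(-1)^{3}$ times the target integrand, so $I = (-1)^{3}\,\frac{d^{3}J}{da^{3}} = - \frac{15 \sqrt{\pi}}{16 a^{\frac{7}{2}}}$.

Setting $a = \frac{4}{3}$:
$$I = - \frac{405 \sqrt{3} \sqrt{\pi}}{2048}.$$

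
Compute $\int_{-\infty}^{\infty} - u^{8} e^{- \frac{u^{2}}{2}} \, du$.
$- 105 \sqrt{2} \sqrt{\pi}$

Begin with the known integral
$$J(a) = \int_{-\infty}^{\infty} - e^{- a u^{2}} \, du = - \frac{\sqrt{\pi}}{\sqrt{a}}.$$

Differentiating under the integral sign brings down a factor of $(-u^2)$:
$$\frac{dJ}{da} = \int_{-\infty}^{\infty} u^{2} e^{- a u^{2}} \, du = \frac{\sqrt{\pi}}{2 a^{\frac{3}{2}}}.$$

Repeating $4$ times in total — each differentiation brings down another $(-u^2)$ — gives
$$\frac{d^{4}J}{da^{4}} = \int_{-\infty}^{\infty} - u^{8} e^{- a u^{2}} \, du = - \frac{105 \sqrt{\pi}}{16 a^{\frac{9}{2}}},$$
and the integrand here is exactly the target integrand, so $I = - \frac{105 \sqrt{\pi}}{16 a^{\frac{9}{2}}}$.

Setting $a = \frac{1}{2}$:
$$I = - 105 \sqrt{2} \sqrt{\pi}.$$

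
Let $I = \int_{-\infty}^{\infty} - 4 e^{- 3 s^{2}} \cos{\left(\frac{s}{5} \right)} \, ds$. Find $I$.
$- \frac{4 \sqrt{3} \sqrt{\pi}}{3 e^{\frac{1}{300}}}$

Let $b$ denote the cosine frequency and define $I(b) = \int_{-\infty}^{\infty} - 4 e^{- 3 s^{2}} \cos{\left(b s \right)} \, ds$.

Differentiating under the integral sign,
$$I'(b) = \int_{-\infty}^{\infty} 4 s e^{- 3 s^{2}} \sin{\left(b s \right)} \, ds.$$

Integrate $\int_{-\infty}^{\infty} s \sin(b s)\, e^{- 3 s^{2}}\, ds$ by parts with $u = \sin(b s)$ and $dv = s\, e^{- 3 s^{2}}\, ds$, giving $v = - \frac{e^{- 3 s^{2}}}{6}$. The boundary term vanishes and
$$\int_{-\infty}^{\infty} s \sin(b s)\, e^{- 3 s^{2}}\, ds = \frac{b}{6} \int_{-\infty}^{\infty} \cos(b s)\, e^{- 3 s^{2}}\, ds,$$
so $I'(b) = - \frac{b}{6}\, I(b)$.

This is a separable first-order ODE; solving with the initial condition $I(0) = \int_{-\infty}^{\infty} - 4 e^{- 3 s^{2}}\,ds = - \frac{4 \sqrt{3} \sqrt{\pi}}{3}$ gives
$$I(b) = - \frac{4 \sqrt{3} \sqrt{\pi} e^{- \frac{b^{2}}{12}}}{3}.$$

Setting $b = \frac{1}{5}$:
$$I = - \frac{4 \sqrt{3} \sqrt{\pi}}{3 e^{\frac{1}{300}}}.$$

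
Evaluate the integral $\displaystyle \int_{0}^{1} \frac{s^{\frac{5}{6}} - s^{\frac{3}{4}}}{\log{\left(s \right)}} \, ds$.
$\log{\left(\frac{22}{21} \right)}$

Replace the exponent $\frac{5}{6}$ by a parameter $a$: let $I(a) = \int_{0}^{1} \frac{- s^{\frac{3}{4}} + s^{a}}{\log{\left(s \right)}} \, ds$.

Since $\dfrac{\partial}{\partial a}\,s^{a} = s^{a} \ln s$, the $\ln s$ in the denominator cancels and
$$\frac{dI}{da} = \int_{0}^{1} s^{a} \, ds = \left[\frac{s^{a+1}}{a+1}\right]_0^1 = \frac{1}{a + 1}.$$

Integrating with respect to $a$ gives $I(a) = \log{\left(\frac{4 a}{7} + \frac{4}{7} \right)} + C$.

At $a = \frac{3}{4}$ the integrand is identically $0$, so $I(\frac{3}{4}) = 0$. The closed form gives $0$, hence $C = 0$.

Setting $a = \frac{5}{6}$:
$$I = \log{\left(\frac{22}{21} \right)}.$$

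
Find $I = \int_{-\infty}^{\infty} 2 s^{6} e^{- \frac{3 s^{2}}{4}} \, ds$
$\frac{160 \sqrt{3} \sqrt{\pi}}{27}$

Begin with the known integral
$$J(a) = \int_{-\infty}^{\infty} 2 e^{- a s^{2}} \, ds = \frac{2 \sqrt{\pi}}{\sqrt{a}}.$$

Differentiating under the integral sign brings down a factor of $(-s^2)$:
$$\frac{dJ}{da} = \int_{-\infty}^{\infty} - 2 s^{2} e^{- a s^{2}} \, ds = - \frac{\sqrt{\pi}}{a^{\frac{3}{2}}}.$$

Repeating $3$ times in total — each differentiation brings down another $(-s^2)$ — gives
$$\frac{d^{3}J}{da^{3}} = \int_{-\infty}^{\infty} - 2 s^{6} e^{- a s^{2}} \, ds = - \frac{15 \sqrt{\pi}}{4 a^{\frac{7}{2}}},$$
and the integrand here is $(-1)^{3}$ times the target integrand, so $I = (-1)^{3}\,\frac{d^{3}J}{da^{3}} = \frac{15 \sqrt{\pi}}{4 a^{\frac{7}{2}}}$.

Setting $a = \frac{3}{4}$:
$$I = \frac{160 \sqrt{3} \sqrt{\pi}}{27}.$$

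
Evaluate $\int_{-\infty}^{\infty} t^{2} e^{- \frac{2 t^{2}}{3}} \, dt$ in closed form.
$\frac{3 \sqrt{6} \sqrt{\pi}}{8}$

Consider the simpler parametrised integral
$$J(a) = \int_{-\infty}^{\infty} e^{- a t^{2}} \, dt = \frac{\sqrt{\pi}}{\sqrt{a}}.$$

Differentiating under the integral sign brings down a factor of $(-t^2)$:
$$\frac{dJ}{da} = \int_{-\infty}^{\infty} - t^{2} e^{- a t^{2}} \, dt = - \frac{\sqrt{\pi}}{2 a^{\frac{3}{2}}}.$$

The integral on the left is $-I$, so $I = \frac{\sqrt{\pi}}{2 a^{\frac{3}{2}}}$.

Setting $a = \frac{2}{3}$:
$$I = \frac{3 \sqrt{6} \sqrt{\pi}}{8}.$$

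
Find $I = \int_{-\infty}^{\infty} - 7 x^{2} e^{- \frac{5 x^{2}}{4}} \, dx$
$- \frac{28 \sqrt{5} \sqrt{\pi}}{25}$

Begin with the known integral
$$J(a) = \int_{-\infty}^{\infty} - 7 e^{- a x^{2}} \, dx = - \frac{7 \sqrt{\pi}}{\sqrt{a}}.$$

Differentiating under the integral sign brings down a factor of $(-x^2)$:
$$\frac{dJ}{da} = \int_{-\infty}^{\infty} 7 x^{2} e^{- a x^{2}} \, dx = \frac{7 \sqrt{\pi}}{2 a^{\frac{3}{2}}}.$$

The integral on the left is $-I$, so $I = - \frac{7 \sqrt{\pi}}{2 a^{\frac{3}{2}}}$.

Setting $a = \frac{5}{4}$:
$$I = - \frac{28 \sqrt{5} \sqrt{\pi}}{25}.$$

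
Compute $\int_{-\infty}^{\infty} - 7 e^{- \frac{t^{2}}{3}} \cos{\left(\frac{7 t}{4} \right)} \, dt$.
$- \frac{7 \sqrt{3} \sqrt{\pi}}{e^{\frac{147}{64}}}$

Treat the cosine frequency as a parameter and define $I(b) = \int_{-\infty}^{\infty} - 7 e^{- \frac{t^{2}}{3}} \cos{\left(b t \right)} \, dt$.

Differentiating under the integral sign,
$$I'(b) = \int_{-\infty}^{\infty} 7 t e^{- \frac{t^{2}}{3}} \sin{\left(b t \right)} \, dt.$$

Integrate $\int_{-\infty}^{\infty} t \sin(b t)\, e^{- \frac{t^{2}}{3}}\, dt$ by parts with $u = \sin(b t)$ and $dv = t\, e^{- \frac{t^{2}}{3}}\, dt$, giving $v = - \frac{3 e^{- \frac{t^{2}}{3}}}{2}$. The boundary term vanishes and
$$\int_{-\infty}^{\infty} t \sin(b t)\, e^{- \frac{t^{2}}{3}}\, dt = \frac{3 b}{2} \int_{-\infty}^{\infty} \cos(b t)\, e^{- \frac{t^{2}}{3}}\, dt,$$
so $I'(b) = - \frac{3 b}{2}\, I(b)$.

This is a separable first-order ODE; solving with the initial condition $I(0) = \int_{-\infty}^{\infty} - 7 e^{- \frac{t^{2}}{3}}\,dt = - 7 \sqrt{3} \sqrt{\pi}$ gives
$$I(b) = - 7 \sqrt{3} \sqrt{\pi} e^{- \frac{3 b^{2}}{4}}.$$

Setting $b = \frac{7}{4}$:
$$I = - \frac{7 \sqrt{3} \sqrt{\pi}}{e^{\frac{147}{64}}}.$$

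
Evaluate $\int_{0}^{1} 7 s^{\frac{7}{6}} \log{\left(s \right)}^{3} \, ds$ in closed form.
$- \frac{54432}{28561}$

Begin with the known integral
$$J(a) = \int_{0}^{1} 7 s^{a} \, ds = \frac{7}{a + 1}.$$

Differentiating under the integral sign brings down a factor of $\ln s$:
$$\frac{dJ}{da} = \int_{0}^{1} 7 s^{a} \log{\left(s \right)} \, ds = - \frac{7}{\left(a + 1\right)^{2}}.$$

Repeating $3$ times in total — each differentiation brings down another $\ln s$ — gives
$$\frac{d^{3}J}{da^{3}} = \int_{0}^{1} 7 s^{a} \log{\left(s \right)}^{3} \, ds = - \frac{42}{\left(a + 1\right)^{4}},$$
and the integrand here is exactly the target integrand, so $I = - \frac{42}{\left(a + 1\right)^{4}}$.

Setting $a = \frac{7}{6}$:
$$I = - \frac{54432}{28561}.$$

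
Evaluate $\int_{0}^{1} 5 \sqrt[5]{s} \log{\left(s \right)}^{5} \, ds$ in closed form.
$- \frac{390625}{1944}$

Consider the simpler parametrised integral
$$J(a) = \int_{0}^{1} 5 s^{a} \, ds = \frac{5}{a + 1}.$$

Differentiating under the integral sign brings down a factor of $\ln s$:
$$\frac{dJ}{da} = \int_{0}^{1} 5 s^{a} \log{\left(s \right)} \, ds = - \frac{5}{\left(a + 1\right)^{2}}.$$

Repeating $5$ times in total — each differentiation brings down another $\ln s$ — gives
$$\frac{d^{5}J}{da^{5}} = \int_{0}^{1} 5 s^{a} \log{\left(s \right)}^{5} \, ds = - \frac{600}{\left(a + 1\right)^{6}},$$
and the integrand here is exactly the target integrand, so $I = - \frac{600}{\left(a + 1\right)^{6}}$.

Setting $a = \frac{1}{5}$:
$$I = - \frac{390625}{1944}.$$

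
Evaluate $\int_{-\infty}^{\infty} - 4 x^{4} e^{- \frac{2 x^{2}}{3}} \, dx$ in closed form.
$- \frac{27 \sqrt{6} \sqrt{\pi}}{8}$

Consider the simpler parametrised integral
$$J(a) = \int_{-\infty}^{\infty} - 4 e^{- a x^{2}} \, dx = - \frac{4 \sqrt{\pi}}{\sqrt{a}}.$$

Differentiating under the integral sign brings down a factor of $(-x^2)$:
$$\frac{dJ}{da} = \int_{-\infty}^{\infty} 4 x^{2} e^{- a x^{2}} \, dx = \frac{2 \sqrt{\pi}}{a^{\frac{3}{2}}}.$$

Repeating twice in total — each differentiation brings down another $(-x^2)$ — gives
$$\frac{d^{2}J}{da^{2}} = \int_{-\infty}^{\infty} - 4 x^{4} e^{- a x^{2}} \, dx = - \frac{3 \sqrt{\pi}}{a^{\frac{5}{2}}},$$
and the integrand here is exactly the target integrand, so $I = - \frac{3 \sqrt{\pi}}{a^{\frac{5}{2}}}$.

Setting $a = \frac{2}{3}$:
$$I = - \frac{27 \sqrt{6} \sqrt{\pi}}{8}.$$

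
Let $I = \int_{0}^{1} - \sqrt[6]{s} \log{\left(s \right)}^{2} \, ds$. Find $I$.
$- \frac{432}{343}$

Consider the simpler parametrised integral
$$J(a) = \int_{0}^{1} - s^{a} \, ds = - \frac{1}{a + 1}.$$

Differentiating under the integral sign brings down a factor of $\ln s$:
$$\frac{dJ}{da} = \int_{0}^{1} - s^{a} \log{\left(s \right)} \, ds = \frac{1}{\left(a + 1\right)^{2}}.$$

Repeating twice in total — each differentiation brings down another $\ln s$ — gives
$$\frac{d^{2}J}{da^{2}} = \int_{0}^{1} - s^{a} \log{\left(s \right)}^{2} \, ds = - \frac{2}{\left(a + 1\right)^{3}},$$
and the integrand here is exactly the target integrand, so $I = - \frac{2}{\left(a + 1\right)^{3}}$.

Setting $a = \frac{1}{6}$:
$$I = - \frac{432}{343}.$$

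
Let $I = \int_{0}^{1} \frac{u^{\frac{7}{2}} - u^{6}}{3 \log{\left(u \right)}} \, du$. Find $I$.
$\log{\left(\frac{42^{\frac{2}{3}}}{14} \right)}$

Introduce a parameter $a$ in the exponent: let $I(a) = \int_{0}^{1} \frac{- u^{6} + u^{a}}{3 \log{\left(u \right)}} \, du$.

Since $\dfrac{\partial}{\partial a}\,u^{a} = u^{a} \ln u$, the $\ln u$ in the denominator cancels and
$$\frac{dI}{da} = \int_{0}^{1} \frac{1}{3} u^{a} \, du = \frac{1}{3} \left[\frac{u^{a+1}}{a+1}\right]_0^1 = \frac{1}{3 \left(a + 1\right)}.$$

Integrating with respect to $a$ gives $I(a) = \frac{\log{\left(a + 1 \right)}}{3} - \frac{\log{\left(7 \right)}}{3} + C$.

At $a = 6$ the integrand is identically $0$, so $I(6) = 0$. The closed form gives $0$, hence $C = 0$.

Setting $a = \frac{7}{2}$:
$$I = \log{\left(\frac{42^{\frac{2}{3}}}{14} \right)}.$$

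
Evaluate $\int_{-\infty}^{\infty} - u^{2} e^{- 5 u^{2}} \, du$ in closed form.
$- \frac{\sqrt{5} \sqrt{\pi}}{50}$

Begin with the known integral
$$J(a) = \int_{-\infty}^{\infty} - e^{- a u^{2}} \, du = - \frac{\sqrt{\pi}}{\sqrt{a}}.$$

Differentiating under the integral sign brings down a factor of $(-u^2)$:
$$\frac{dJ}{da} = \int_{-\infty}^{\infty} u^{2} e^{- a u^{2}} \, du = \frac{\sqrt{\pi}}{2 a^{\frac{3}{2}}}.$$

The integral on the left is $-I$, so $I = - \frac{\sqrt{\pi}}{2 a^{\frac{3}{2}}}$.

Setting $a = 5$:
$$I = - \frac{\sqrt{5} \sqrt{\pi}}{50}.$$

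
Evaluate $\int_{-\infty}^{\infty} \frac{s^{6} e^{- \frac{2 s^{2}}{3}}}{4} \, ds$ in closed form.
$\frac{405 \sqrt{6} \sqrt{\pi}}{512}$

Consider the simpler parametrised integral
$$J(a) = \int_{-\infty}^{\infty} \frac{e^{- a s^{2}}}{4} \, ds = \frac{\sqrt{\pi}}{4 \sqrt{a}}.$$

Differentiating under the integral sign brings down a factor of $(-s^2)$:
$$\frac{dJ}{da} = \int_{-\infty}^{\infty} - \frac{s^{2} e^{- a s^{2}}}{4} \, ds = - \frac{\sqrt{\pi}}{8 a^{\frac{3}{2}}}.$$

Repeating $3$ times in total — each differentiation brings down another $(-s^2)$ — gives
$$\frac{d^{3}J}{da^{3}} = \int_{-\infty}^{\infty} - \frac{s^{6} e^{- a s^{2}}}{4} \, ds = - \frac{15 \sqrt{\pi}}{32 a^{\frac{7}{2}}},$$
and the integrand here is $(-1)^{3}$ times the target integrand, so $I = (-1)^{3}\,\frac{d^{3}J}{da^{3}} = \frac{15 \sqrt{\pi}}{32 a^{\frac{7}{2}}}$.

Setting $a = \frac{2}{3}$:
$$I = \frac{405 \sqrt{6} \sqrt{\pi}}{512}.$$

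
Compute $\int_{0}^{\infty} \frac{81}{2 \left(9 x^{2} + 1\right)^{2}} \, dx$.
$\frac{27 \pi}{8}$

Recall the elementary integral
$$J(a) = \int_{0}^{\infty} \frac{1}{2 \left(a^{2} + x^{2}\right)} \, dx = \frac{\pi}{4 a}.$$

Differentiating under the integral sign with respect to $a$,
$$\frac{dJ}{da} = \int_{0}^{\infty} - \frac{a}{\left(a^{2} + x^{2}\right)^{2}} \, dx = - \frac{\pi}{4 a^{2}},$$
so $\int_{0}^{\infty} \frac{1}{2 \left(a^{2} + x^{2}\right)^{2}} \, dx = \frac{\pi}{8 a^{3}}$.

Setting $a = \frac{1}{3}$:
$$I = \frac{27 \pi}{8}.$$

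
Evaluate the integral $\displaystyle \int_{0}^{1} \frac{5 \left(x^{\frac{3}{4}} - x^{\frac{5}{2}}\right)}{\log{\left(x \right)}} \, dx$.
$- \log{\left(32 \right)}$

Introduce a parameter $a$ in the exponent: let $I(a) = \int_{0}^{1} \frac{5 \left(x^{\frac{3}{4}} - x^{a}\right)}{\log{\left(x \right)}} \, dx$.

Since $\dfrac{\partial}{\partial a}\,x^{a} = x^{a} \ln x$, the $\ln x$ in the denominator cancels and
$$\frac{dI}{da} = \int_{0}^{1} -5 x^{a} \, dx = -5 \left[\frac{x^{a+1}}{a+1}\right]_0^1 = - \frac{5}{a + 1}.$$

Integrating with respect to $a$ gives $I(a) = - \log{\left(\frac{1024 \left(a + 1\right)^{5}}{16807} \right)} + C$.

At $a = \frac{3}{4}$ the integrand is identically $0$, so $I(\frac{3}{4}) = 0$. The closed form gives $0$, hence $C = 0$.

Setting $a = \frac{5}{2}$:
$$I = - \log{\left(32 \right)}.$$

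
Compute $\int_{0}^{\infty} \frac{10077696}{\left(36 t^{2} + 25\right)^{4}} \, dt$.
$\frac{52488 \pi}{15625}$

Begin with the known result
$$J(a) = \int_{0}^{\infty} \frac{6}{a^{2} + t^{2}} \, dt = \frac{3 \pi}{a}.$$

Differentiating under the integral sign with respect to $a$,
$$\frac{dJ}{da} = \int_{0}^{\infty} - \frac{12 a}{\left(a^{2} + t^{2}\right)^{2}} \, dt = - \frac{3 \pi}{a^{2}},$$
so $\int_{0}^{\infty} \frac{6}{\left(a^{2} + t^{2}\right)^{2}} \, dt = \frac{3 \pi}{2 a^{3}}$.

Repeating — each differentiation of $1/(t^2+a^2)^j$ produces $-2ja/(t^2+a^2)^{j+1}$ — and dividing through by $-2ja$ at each step yields, after $3$ differentiations in total,
$$\int_{0}^{\infty} \frac{6}{\left(a^{2} + t^{2}\right)^{4}} \, dt = \frac{15 \pi}{16 a^{7}}.$$

Setting $a = \frac{5}{6}$:
$$I = \frac{52488 \pi}{15625}.$$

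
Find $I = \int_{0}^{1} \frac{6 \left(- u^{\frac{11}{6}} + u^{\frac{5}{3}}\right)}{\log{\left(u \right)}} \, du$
$\log{\left(\frac{16777216}{24137569} \right)}$

Introduce a parameter $a$ in the exponent: let $I(a) = \int_{0}^{1} \frac{6 \left(- u^{\frac{11}{6}} + u^{a}\right)}{\log{\left(u \right)}} \, du$.

Since $\dfrac{\partial}{\partial a}\,u^{a} = u^{a} \ln u$, the $\ln u$ in the denominator cancels and
$$\frac{dI}{da} = \int_{0}^{1} 6 u^{a} \, du = 6 \left[\frac{u^{a+1}}{a+1}\right]_0^1 = \frac{6}{a + 1}.$$

Integrating with respect to $a$ gives $I(a) = \log{\left(\frac{46656 \left(a + 1\right)^{6}}{24137569} \right)} + C$.

At $a = \frac{11}{6}$ the integrand is identically $0$, so $I(\frac{11}{6}) = 0$. The closed form gives $0$, hence $C = 0$.

Setting $a = \frac{5}{3}$:
$$I = \log{\left(\frac{16777216}{24137569} \right)}.$$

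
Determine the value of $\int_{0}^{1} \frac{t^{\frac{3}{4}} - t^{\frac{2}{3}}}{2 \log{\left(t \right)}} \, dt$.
$\log{\left(\frac{\sqrt{105}}{10} \right)}$

Introduce a parameter $a$ in the exponent: let $I(a) = \int_{0}^{1} \frac{t^{\frac{3}{4}} - t^{a}}{2 \log{\left(t \right)}} \, dt$.

Since $\dfrac{\partial}{\partial a}\,t^{a} = t^{a} \ln t$, the $\ln t$ in the denominator cancels and
$$\frac{dI}{da} = \int_{0}^{1} - \frac{1}{2} t^{a} \, dt = - \frac{1}{2} \left[\frac{t^{a+1}}{a+1}\right]_0^1 = - \frac{1}{2 a + 2}.$$

Integrating with respect to $a$ gives $I(a) = - \frac{\log{\left(a + 1 \right)}}{2} - \log{\left(2 \right)} + \frac{\log{\left(7 \right)}}{2} + C$.

At $a = \frac{3}{4}$ the integrand is identically $0$, so $I(\frac{3}{4}) = 0$. The closed form gives $0$, hence $C = 0$.

Setting $a = \frac{2}{3}$:
$$I = \log{\left(\frac{\sqrt{105}}{10} \right)}.$$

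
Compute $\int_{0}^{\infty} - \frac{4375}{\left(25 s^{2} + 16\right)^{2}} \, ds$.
$- \frac{875 \pi}{256}$

Begin with the known result
$$J(a) = \int_{0}^{\infty} - \frac{7}{a^{2} + s^{2}} \, ds = - \frac{7 \pi}{2 a}.$$

Differentiating under the integral sign with respect to $a$,
$$\frac{dJ}{da} = \int_{0}^{\infty} \frac{14 a}{\left(a^{2} + s^{2}\right)^{2}} \, ds = \frac{7 \pi}{2 a^{2}},$$
so $\int_{0}^{\infty} - \frac{7}{\left(a^{2} + s^{2}\right)^{2}} \, ds = - \frac{7 \pi}{4 a^{3}}$.

Setting $a = \frac{4}{5}$:
$$I = - \frac{875 \pi}{256}.$$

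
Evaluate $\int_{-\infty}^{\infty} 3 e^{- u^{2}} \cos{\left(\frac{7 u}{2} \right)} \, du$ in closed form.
$\frac{3 \sqrt{\pi}}{e^{\frac{49}{16}}}$

Define $I(b) = \int_{-\infty}^{\infty} 3 e^{- u^{2}} \cos{\left(b u \right)} \, du$.

Differentiating under the integral sign,
$$I'(b) = \int_{-\infty}^{\infty} - 3 u e^{- u^{2}} \sin{\left(b u \right)} \, du.$$

Integrate $\int_{-\infty}^{\infty} u \sin(b u)\, e^{- u^{2}}\, du$ by parts with $w = \sin(b u)$ and $dv = u\, e^{- u^{2}}\, du$, giving $v = - \frac{e^{- u^{2}}}{2}$. The boundary term vanishes and
$$\int_{-\infty}^{\infty} u \sin(b u)\, e^{- u^{2}}\, du = \frac{b}{2} \int_{-\infty}^{\infty} \cos(b u)\, e^{- u^{2}}\, du,$$
so $I'(b) = - \frac{b}{2}\, I(b)$.

This is a separable first-order ODE; solving with the initial condition $I(0) = \int_{-\infty}^{\infty} 3 e^{- u^{2}}\,du = 3 \sqrt{\pi}$ gives
$$I(b) = 3 \sqrt{\pi} e^{- \frac{b^{2}}{4}}.$$

Setting $b = \frac{7}{2}$:
$$I = \frac{3 \sqrt{\pi}}{e^{\frac{49}{16}}}.$$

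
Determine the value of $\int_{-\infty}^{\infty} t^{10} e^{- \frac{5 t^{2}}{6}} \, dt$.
$\frac{45927 \sqrt{30} \sqrt{\pi}}{3125}$

Start from the elementary integral
$$J(a) = \int_{-\infty}^{\infty} e^{- a t^{2}} \, dt = \frac{\sqrt{\pi}}{\sqrt{a}}.$$

Differentiating under the integral sign brings down a factor of $(-t^2)$:
$$\frac{dJ}{da} = \int_{-\infty}^{\infty} - t^{2} e^{- a t^{2}} \, dt = - \frac{\sqrt{\pi}}{2 a^{\frac{3}{2}}}.$$

Repeating $5$ times in total — each differentiation brings down another $(-t^2)$ — gives
$$\frac{d^{5}J}{da^{5}} = \int_{-\infty}^{\infty} - t^{10} e^{- a t^{2}} \, dt = - \frac{945 \sqrt{\pi}}{32 a^{\frac{11}{2}}},$$
and the integrand here is $(-1)^{5}$ times the target integrand, so $I = (-1)^{5}\,\frac{d^{5}J}{da^{5}} = \frac{945 \sqrt{\pi}}{32 a^{\frac{11}{2}}}$.

Setting $a = \frac{5}{6}$:
$$I = \frac{45927 \sqrt{30} \sqrt{\pi}}{3125}.$$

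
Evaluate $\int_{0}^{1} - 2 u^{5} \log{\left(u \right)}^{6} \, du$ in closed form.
$- \frac{5}{972}$

Begin with the known integral
$$J(a) = \int_{0}^{1} - 2 u^{a} \, du = - \frac{2}{a + 1}.$$

Differentiating under the integral sign brings down a factor of $\ln u$:
$$\frac{dJ}{da} = \int_{0}^{1} - 2 u^{a} \log{\left(u \right)} \, du = \frac{2}{\left(a + 1\right)^{2}}.$$

Repeating $6$ times in total — each differentiation brings down another $\ln u$ — gives
$$\frac{d^{6}J}{da^{6}} = \int_{0}^{1} - 2 u^{a} \log{\left(u \right)}^{6} \, du = - \frac{1440}{\left(a + 1\right)^{7}},$$
and the integrand here is exactly the target integrand, so $I = - \frac{1440}{\left(a + 1\right)^{7}}$.

Setting $a = 5$:
$$I = - \frac{5}{972}.$$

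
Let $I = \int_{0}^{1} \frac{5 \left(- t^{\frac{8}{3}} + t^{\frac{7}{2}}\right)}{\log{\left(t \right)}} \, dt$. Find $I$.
$\log{\left(\frac{14348907}{5153632} \right)}$

Consider the one-parameter family: let $I(a) = \int_{0}^{1} \frac{5 \left(- t^{\frac{8}{3}} + t^{a}\right)}{\log{\left(t \right)}} \, dt$.

Since $\dfrac{\partial}{\partial a}\,t^{a} = t^{a} \ln t$, the $\ln t$ in the denominator cancels and
$$\frac{dI}{da} = \int_{0}^{1} 5 t^{a} \, dt = 5 \left[\frac{t^{a+1}}{a+1}\right]_0^1 = \frac{5}{a + 1}.$$

Integrating with respect to $a$ gives $I(a) = \log{\left(\frac{243 \left(a + 1\right)^{5}}{161051} \right)} + C$.

At $a = \frac{8}{3}$ the integrand is identically $0$, so $I(\frac{8}{3}) = 0$. The closed form gives $0$, hence $C = 0$.

Setting $a = \frac{7}{2}$:
$$I = \log{\left(\frac{14348907}{5153632} \right)}.$$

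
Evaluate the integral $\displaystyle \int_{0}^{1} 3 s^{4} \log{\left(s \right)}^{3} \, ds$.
$- \frac{18}{625}$

Consider the simpler parametrised integral
$$J(a) = \int_{0}^{1} 3 s^{a} \, ds = \frac{3}{a + 1}.$$

Differentiating under the integral sign brings down a factor of $\ln s$:
$$\frac{dJ}{da} = \int_{0}^{1} 3 s^{a} \log{\left(s \right)} \, ds = - \frac{3}{\left(a + 1\right)^{2}}.$$

Repeating $3$ times in total — each differentiation brings down another $\ln s$ — gives
$$\frac{d^{3}J}{da^{3}} = \int_{0}^{1} 3 s^{a} \log{\left(s \right)}^{3} \, ds = - \frac{18}{\left(a + 1\right)^{4}},$$
and the integrand here is exactly the target integrand, so $I = - \frac{18}{\left(a + 1\right)^{4}}$.

Setting $a = 4$:
$$I = - \frac{18}{625}.$$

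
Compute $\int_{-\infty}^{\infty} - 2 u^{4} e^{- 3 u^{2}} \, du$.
$- \frac{\sqrt{3} \sqrt{\pi}}{18}$

Begin with the known integral
$$J(a) = \int_{-\infty}^{\infty} - 2 e^{- a u^{2}} \, du = - \frac{2 \sqrt{\pi}}{\sqrt{a}}.$$

Differentiating under the integral sign brings down a factor of $(-u^2)$:
$$\frac{dJ}{da} = \int_{-\infty}^{\infty} 2 u^{2} e^{- a u^{2}} \, du = \frac{\sqrt{\pi}}{a^{\frac{3}{2}}}.$$

Repeating twice in total — each differentiation brings down another $(-u^2)$ — gives
$$\frac{d^{2}J}{da^{2}} = \int_{-\infty}^{\infty} - 2 u^{4} e^{- a u^{2}} \, du = - \frac{3 \sqrt{\pi}}{2 a^{\frac{5}{2}}},$$
and the integrand here is exactly the target integrand, so $I = - \frac{3 \sqrt{\pi}}{2 a^{\frac{5}{2}}}$.

Setting $a = 3$:
$$I = - \frac{\sqrt{3} \sqrt{\pi}}{18}.$$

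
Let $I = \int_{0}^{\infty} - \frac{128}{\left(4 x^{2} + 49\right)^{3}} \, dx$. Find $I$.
$- \frac{12 \pi}{16807}$

Recall the elementary integral
$$J(a) = \int_{0}^{\infty} - \frac{2}{a^{2} + x^{2}} \, dx = - \frac{\pi}{a}.$$

Differentiating under the integral sign with respect to $a$,
$$\frac{dJ}{da} = \int_{0}^{\infty} \frac{4 a}{\left(a^{2} + x^{2}\right)^{2}} \, dx = \frac{\pi}{a^{2}},$$
so $\int_{0}^{\infty} - \frac{2}{\left(a^{2} + x^{2}\right)^{2}} \, dx = - \frac{\pi}{2 a^{3}}$.

Repeating — each differentiation of $1/(x^2+a^2)^j$ produces $-2ja/(x^2+a^2)^{j+1}$ — and dividing through by $-2ja$ at each step yields, after $2$ differentiations in total,
$$\int_{0}^{\infty} - \frac{2}{\left(a^{2} + x^{2}\right)^{3}} \, dx = - \frac{3 \pi}{8 a^{5}}.$$

Setting $a = \frac{7}{2}$:
$$I = - \frac{12 \pi}{16807}.$$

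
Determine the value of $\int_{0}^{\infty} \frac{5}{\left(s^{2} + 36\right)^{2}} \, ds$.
$\frac{5 \pi}{864}$

Start from the standard arctangent integral
$$J(a) = \int_{0}^{\infty} \frac{5}{a^{2} + s^{2}} \, ds = \frac{5 \pi}{2 a}.$$

Differentiating under the integral sign with respect to $a$,
$$\frac{dJ}{da} = \int_{0}^{\infty} - \frac{10 a}{\left(a^{2} + s^{2}\right)^{2}} \, ds = - \frac{5 \pi}{2 a^{2}},$$
so $\int_{0}^{\infty} \frac{5}{\left(a^{2} + s^{2}\right)^{2}} \, ds = \frac{5 \pi}{4 a^{3}}$.

Setting $a = 6$:
$$I = \frac{5 \pi}{864}.$$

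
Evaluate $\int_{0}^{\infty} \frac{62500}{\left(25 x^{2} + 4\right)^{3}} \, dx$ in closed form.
$\frac{9375 \pi}{128}$

Start from the standard arctangent integral
$$J(a) = \int_{0}^{\infty} \frac{4}{a^{2} + x^{2}} \, dx = \frac{2 \pi}{a}.$$

Differentiating under the integral sign with respect to $a$,
$$\frac{dJ}{da} = \int_{0}^{\infty} - \frac{8 a}{\left(a^{2} + x^{2}\right)^{2}} \, dx = - \frac{2 \pi}{a^{2}},$$
so $\int_{0}^{\infty} \frac{4}{\left(a^{2} + x^{2}\right)^{2}} \, dx = \frac{\pi}{a^{3}}$.

Repeating — each differentiation of $1/(x^2+a^2)^j$ produces $-2ja/(x^2+a^2)^{j+1}$ — and dividing through by $-2ja$ at each step yields, after $2$ differentiations in total,
$$\int_{0}^{\infty} \frac{4}{\left(a^{2} + x^{2}\right)^{3}} \, dx = \frac{3 \pi}{4 a^{5}}.$$

Setting $a = \frac{2}{5}$:
$$I = \frac{9375 \pi}{128}.$$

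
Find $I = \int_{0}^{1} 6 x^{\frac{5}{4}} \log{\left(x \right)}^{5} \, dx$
$- \frac{327680}{59049}$

Start from the elementary integral
$$J(a) = \int_{0}^{1} 6 x^{a} \, dx = \frac{6}{a + 1}.$$

Differentiating under the integral sign brings down a factor of $\ln x$:
$$\frac{dJ}{da} = \int_{0}^{1} 6 x^{a} \log{\left(x \right)} \, dx = - \frac{6}{\left(a + 1\right)^{2}}.$$

Repeating $5$ times in total — each differentiation brings down another $\ln x$ — gives
$$\frac{d^{5}J}{da^{5}} = \int_{0}^{1} 6 x^{a} \log{\left(x \right)}^{5} \, dx = - \frac{720}{\left(a + 1\right)^{6}},$$
and the integrand here is exactly the target integrand, so $I = - \frac{720}{\left(a + 1\right)^{6}}$.

Setting $a = \frac{5}{4}$:
$$I = - \frac{327680}{59049}.$$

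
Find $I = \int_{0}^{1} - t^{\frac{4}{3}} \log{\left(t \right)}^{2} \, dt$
$- \frac{54}{343}$

Start from the elementary integral
$$J(a) = \int_{0}^{1} - t^{a} \, dt = - \frac{1}{a + 1}.$$

Differentiating under the integral sign brings down a factor of $\ln t$:
$$\frac{dJ}{da} = \int_{0}^{1} - t^{a} \log{\left(t \right)} \, dt = \frac{1}{\left(a + 1\right)^{2}}.$$

Repeating twice in total — each differentiation brings down another $\ln t$ — gives
$$\frac{d^{2}J}{da^{2}} = \int_{0}^{1} - t^{a} \log{\left(t \right)}^{2} \, dt = - \frac{2}{\left(a + 1\right)^{3}},$$
and the integrand here is exactly the target integrand, so $I = - \frac{2}{\left(a + 1\right)^{3}}$.

Setting $a = \frac{4}{3}$:
$$I = - \frac{54}{343}.$$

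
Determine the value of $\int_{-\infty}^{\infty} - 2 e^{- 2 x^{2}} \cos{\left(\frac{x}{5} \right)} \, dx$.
$- \frac{\sqrt{2} \sqrt{\pi}}{e^{\frac{1}{200}}}$

Let $b$ denote the cosine frequency and define $I(b) = \int_{-\infty}^{\infty} - 2 e^{- 2 x^{2}} \cos{\left(b x \right)} \, dx$.

Differentiating under the integral sign,
$$I'(b) = \int_{-\infty}^{\infty} 2 x e^{- 2 x^{2}} \sin{\left(b x \right)} \, dx.$$

Integrate $\int_{-\infty}^{\infty} x \sin(b x)\, e^{- 2 x^{2}}\, dx$ by parts with $u = \sin(b x)$ and $dv = x\, e^{- 2 x^{2}}\, dx$, giving $v = - \frac{e^{- 2 x^{2}}}{4}$. The boundary term vanishes and
$$\int_{-\infty}^{\infty} x \sin(b x)\, e^{- 2 x^{2}}\, dx = \frac{b}{4} \int_{-\infty}^{\infty} \cos(b x)\, e^{- 2 x^{2}}\, dx,$$
so $I'(b) = - \frac{b}{4}\, I(b)$.

This is a separable first-order ODE; solving with the initial condition $I(0) = \int_{-\infty}^{\infty} - 2 e^{- 2 x^{2}}\,dx = - \sqrt{2} \sqrt{\pi}$ gives
$$I(b) = - \sqrt{2} \sqrt{\pi} e^{- \frac{b^{2}}{8}}.$$

Setting $b = \frac{1}{5}$:
$$I = - \frac{\sqrt{2} \sqrt{\pi}}{e^{\frac{1}{200}}}.$$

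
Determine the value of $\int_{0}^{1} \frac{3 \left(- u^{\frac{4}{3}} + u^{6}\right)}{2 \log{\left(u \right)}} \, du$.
$\frac{3 \log{\left(3 \right)}}{2}$

Consider the one-parameter family: let $I(a) = \int_{0}^{1} \frac{3 \left(u^{6} - u^{a}\right)}{2 \log{\left(u \right)}} \, du$.

Since $\dfrac{\partial}{\partial a}\,u^{a} = u^{a} \ln u$, the $\ln u$ in the denominator cancels and
$$\frac{dI}{da} = \int_{0}^{1} - \frac{3}{2} u^{a} \, du = - \frac{3}{2} \left[\frac{u^{a+1}}{a+1}\right]_0^1 = - \frac{3}{2 a + 2}.$$

Integrating with respect to $a$ gives $I(a) = - \frac{3 \log{\left(a + 1 \right)}}{2} + \frac{3 \log{\left(7 \right)}}{2} + C$.

At $a = 6$ the integrand is identically $0$, so $I(6) = 0$. The closed form gives $0$, hence $C = 0$.

Setting $a = \frac{4}{3}$:
$$I = \frac{3 \log{\left(3 \right)}}{2}.$$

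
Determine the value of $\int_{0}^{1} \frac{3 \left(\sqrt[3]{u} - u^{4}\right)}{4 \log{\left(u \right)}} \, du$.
$- \frac{3 \log{\left(15 \right)}}{4} + \frac{3 \log{\left(2 \right)}}{2}$

Consider the one-parameter family: let $I(a) = \int_{0}^{1} \frac{3 \left(\sqrt[3]{u} - u^{a}\right)}{4 \log{\left(u \right)}} \, du$.

Since $\dfrac{\partial}{\partial a}\,u^{a} = u^{a} \ln u$, the $\ln u$ in the denominator cancels and
$$\frac{dI}{da} = \int_{0}^{1} - \frac{3}{4} u^{a} \, du = - \frac{3}{4} \left[\frac{u^{a+1}}{a+1}\right]_0^1 = - \frac{3}{4 a + 4}.$$

Integrating with respect to $a$ gives $I(a) = - \frac{3 \log{\left(a + 1 \right)}}{4} - \frac{3 \log{\left(3 \right)}}{4} + \frac{3 \log{\left(2 \right)}}{2} + C$.

At $a = \frac{1}{3}$ the integrand is identically $0$, so $I(\frac{1}{3}) = 0$. The closed form gives $0$, hence $C = 0$.

Setting $a = 4$:
$$I = - \frac{3 \log{\left(15 \right)}}{4} + \frac{3 \log{\left(2 \right)}}{2}.$$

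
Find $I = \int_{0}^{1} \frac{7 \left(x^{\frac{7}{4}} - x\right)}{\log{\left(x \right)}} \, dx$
$\log{\left(\frac{19487171}{2097152} \right)}$

Replace the exponent $\frac{7}{4}$ by a parameter $a$: let $I(a) = \int_{0}^{1} \frac{7 \left(- x + x^{a}\right)}{\log{\left(x \right)}} \, dx$.

Since $\dfrac{\partial}{\partial a}\,x^{a} = x^{a} \ln x$, the $\ln x$ in the denominator cancels and
$$\frac{dI}{da} = \int_{0}^{1} 7 x^{a} \, dx = 7 \left[\frac{x^{a+1}}{a+1}\right]_0^1 = \frac{7}{a + 1}.$$

Integrating with respect to $a$ gives $I(a) = \log{\left(\frac{\left(a + 1\right)^{7}}{128} \right)} + C$.

At $a = 1$ the integrand is identically $0$, so $I(1) = 0$. The closed form gives $0$, hence $C = 0$.

Setting $a = \frac{7}{4}$:
$$I = \log{\left(\frac{19487171}{2097152} \right)}.$$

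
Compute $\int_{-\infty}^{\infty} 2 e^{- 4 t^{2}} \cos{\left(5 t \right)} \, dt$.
$\frac{\sqrt{\pi}}{e^{\frac{25}{16}}}$

Treat the cosine frequency as a parameter and define $I(b) = \int_{-\infty}^{\infty} 2 e^{- 4 t^{2}} \cos{\left(b t \right)} \, dt$.

Differentiating under the integral sign,
$$I'(b) = \int_{-\infty}^{\infty} - 2 t e^{- 4 t^{2}} \sin{\left(b t \right)} \, dt.$$

Integrate $\int_{-\infty}^{\infty} t \sin(b t)\, e^{- 4 t^{2}}\, dt$ by parts with $u = \sin(b t)$ and $dv = t\, e^{- 4 t^{2}}\, dt$, giving $v = - \frac{e^{- 4 t^{2}}}{8}$. The boundary term vanishes and
$$\int_{-\infty}^{\infty} t \sin(b t)\, e^{- 4 t^{2}}\, dt = \frac{b}{8} \int_{-\infty}^{\infty} \cos(b t)\, e^{- 4 t^{2}}\, dt,$$
so $I'(b) = - \frac{b}{8}\, I(b)$.

This is a separable first-order ODE; solving with the initial condition $I(0) = \int_{-\infty}^{\infty} 2 e^{- 4 t^{2}}\,dt = \sqrt{\pi}$ gives
$$I(b) = \sqrt{\pi} e^{- \frac{b^{2}}{16}}.$$

Setting $b = 5$:
$$I = \frac{\sqrt{\pi}}{e^{\frac{25}{16}}}.$$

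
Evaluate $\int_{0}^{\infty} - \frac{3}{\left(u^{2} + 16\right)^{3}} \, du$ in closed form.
$- \frac{9 \pi}{16384}$

Recall the elementary integral
$$J(a) = \int_{0}^{\infty} - \frac{3}{a^{2} + u^{2}} \, du = - \frac{3 \pi}{2 a}.$$

Differentiating under the integral sign with respect to $a$,
$$\frac{dJ}{da} = \int_{0}^{\infty} \frac{6 a}{\left(a^{2} + u^{2}\right)^{2}} \, du = \frac{3 \pi}{2 a^{2}},$$
so $\int_{0}^{\infty} - \frac{3}{\left(a^{2} + u^{2}\right)^{2}} \, du = - \frac{3 \pi}{4 a^{3}}$.

Repeating — each differentiation of $1/(u^2+a^2)^j$ produces $-2ja/(u^2+a^2)^{j+1}$ — and dividing through by $-2ja$ at each step yields, after $2$ differentiations in total,
$$\int_{0}^{\infty} - \frac{3}{\left(a^{2} + u^{2}\right)^{3}} \, du = - \frac{9 \pi}{16 a^{5}}.$$

Setting $a = 4$:
$$I = - \frac{9 \pi}{16384}.$$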